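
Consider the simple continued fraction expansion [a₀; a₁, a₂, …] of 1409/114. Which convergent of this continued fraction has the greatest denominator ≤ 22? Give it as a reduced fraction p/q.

173/14

a_0 = 12: 12/1  (≤ bound)
a_1 = 2: 25/2  (≤ bound)
a_2 = 1: 37/3  (≤ bound)
a_3 = 3: 136/11  (≤ bound)
a_4 = 1: 173/14  (≤ bound)
a_5 = 1: 309/25  (> 22, stop)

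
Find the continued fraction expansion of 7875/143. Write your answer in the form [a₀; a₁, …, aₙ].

[55; 14, 3, 3]

7875 ÷ 143 → quotient 55, remainder 10
143 ÷ 10 → quotient 14, remainder 3
10 ÷ 3 → quotient 3, remainder 1
3 ÷ 1 → quotient 3, remainder 0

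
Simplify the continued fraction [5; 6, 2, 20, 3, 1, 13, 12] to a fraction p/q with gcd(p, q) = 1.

921667/178821

Use the convergent recurrence hₖ = aₖ·hₖ₋₁ + hₖ₋₂ (and likewise for the denominators kₖ):
a_0 = 5: 5/1
a_1 = 6: 31/6
a_2 = 2: 67/13
a_3 = 20: 1371/266
a_4 = 3: 4180/811
a_5 = 1: 5551/1077
a_6 = 13: 76343/14812
a_7 = 12: 921667/178821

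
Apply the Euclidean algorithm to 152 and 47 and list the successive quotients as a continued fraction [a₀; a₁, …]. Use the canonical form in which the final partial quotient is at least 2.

⌊152/47⌋ = 3, remainder 11
⌊47/11⌋ = 4, remainder 3
⌊11/3⌋ = 3, remainder 2
⌊3/2⌋ = 1, remainder 1
⌊2/1⌋ = 2, remainder 0

[3; 4, 3, 1, 2]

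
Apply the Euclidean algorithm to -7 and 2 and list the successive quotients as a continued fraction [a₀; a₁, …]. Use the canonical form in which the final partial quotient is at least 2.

[-4; 2]

-7 = -4·2 + 1, so a_0 = -4
2 = 2·1 + 0, so a_1 = 2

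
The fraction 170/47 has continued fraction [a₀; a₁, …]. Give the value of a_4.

170 = 3·47 + 29, so a_0 = 3
47 = 1·29 + 18, so a_1 = 1
29 = 1·18 + 11, so a_2 = 1
18 = 1·11 + 7, so a_3 = 1
11 = 1·7 + 4, so a_4 = 1

1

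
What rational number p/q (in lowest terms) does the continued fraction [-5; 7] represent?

-34/7

Use the convergent recurrence hₖ = aₖ·hₖ₋₁ + hₖ₋₂ (and likewise for the denominators kₖ):
a_0 = -5: -5/1
a_1 = 7: -34/7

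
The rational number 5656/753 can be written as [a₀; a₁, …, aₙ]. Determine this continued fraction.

Apply division with remainder until the remainder is 0:
5656 ÷ 753 → quotient 7, remainder 385
753 ÷ 385 → quotient 1, remainder 368
385 ÷ 368 → quotient 1, remainder 17
368 ÷ 17 → quotient 21, remainder 11
17 ÷ 11 → quotient 1, remainder 6
11 ÷ 6 → quotient 1, remainder 5
6 ÷ 5 → quotient 1, remainder 1
5 ÷ 1 → quotient 5, remainder 0

[7; 1, 1, 21, 1, 1, 1, 5]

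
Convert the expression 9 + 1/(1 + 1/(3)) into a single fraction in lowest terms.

39/4

Start with 3.
1 + 1/(3/1) = 1 + 1/3 = 4/3
9 + 1/(4/3) = 9 + 3/4 = 39/4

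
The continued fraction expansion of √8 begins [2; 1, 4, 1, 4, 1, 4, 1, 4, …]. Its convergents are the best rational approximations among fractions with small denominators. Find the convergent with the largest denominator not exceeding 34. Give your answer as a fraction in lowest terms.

82/29

List convergents until the denominator exceeds the bound:
a_0 = 2: 2/1  (≤ bound)
a_1 = 1: 3/1  (≤ bound)
a_2 = 4: 14/5  (≤ bound)
a_3 = 1: 17/6  (≤ bound)
a_4 = 4: 82/29  (≤ bound)
a_5 = 1: 99/35  (> 34, stop)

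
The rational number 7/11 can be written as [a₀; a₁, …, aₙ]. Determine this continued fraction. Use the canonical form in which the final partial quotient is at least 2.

[0; 1, 1, 1, 3]

Run the Euclidean algorithm, recording each quotient:
7 ÷ 11 → quotient 0, remainder 7
11 ÷ 7 → quotient 1, remainder 4
7 ÷ 4 → quotient 1, remainder 3
4 ÷ 3 → quotient 1, remainder 1
3 ÷ 1 → quotient 3, remainder 0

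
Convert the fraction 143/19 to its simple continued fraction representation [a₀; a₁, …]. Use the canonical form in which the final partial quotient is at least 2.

Run the Euclidean algorithm, recording each quotient:
143 ÷ 19 → quotient 7, remainder 10
19 ÷ 10 → quotient 1, remainder 9
10 ÷ 9 → quotient 1, remainder 1
9 ÷ 1 → quotient 9, remainder 0

[7; 1, 1, 9]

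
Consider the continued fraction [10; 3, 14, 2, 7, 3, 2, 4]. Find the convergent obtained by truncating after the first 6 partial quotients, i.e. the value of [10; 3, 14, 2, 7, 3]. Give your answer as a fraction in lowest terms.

21550/2087

Starting at the tail and folding back:
Start with 3.
7 + 1/(3/1) = 7 + 1/3 = 22/3
2 + 1/(22/3) = 2 + 3/22 = 47/22
14 + 1/(47/22) = 14 + 22/47 = 680/47
3 + 1/(680/47) = 3 + 47/680 = 2087/680
10 + 1/(2087/680) = 10 + 680/2087 = 21550/2087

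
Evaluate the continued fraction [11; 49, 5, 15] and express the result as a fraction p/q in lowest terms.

Start with 15.
5 + 1/(15/1) = 5 + 1/15 = 76/15
49 + 1/(76/15) = 49 + 15/76 = 3739/76
11 + 1/(3739/76) = 11 + 76/3739 = 41205/3739

41205/3739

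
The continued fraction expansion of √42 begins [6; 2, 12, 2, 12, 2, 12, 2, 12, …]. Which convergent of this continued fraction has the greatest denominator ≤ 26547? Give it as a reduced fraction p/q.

109194/16849

a_0 = 6: 6/1  (≤ bound)
a_1 = 2: 13/2  (≤ bound)
a_2 = 12: 162/25  (≤ bound)
a_3 = 2: 337/52  (≤ bound)
a_4 = 12: 4206/649  (≤ bound)
a_5 = 2: 8749/1350  (≤ bound)
a_6 = 12: 109194/16849  (≤ bound)
a_7 = 2: 227137/35048  (> 26547, stop)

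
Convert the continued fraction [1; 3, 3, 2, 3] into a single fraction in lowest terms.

103/79

Compute successive convergents:
a_0 = 1: 1/1
a_1 = 3: 4/3
a_2 = 3: 13/10
a_3 = 2: 30/23
a_4 = 3: 103/79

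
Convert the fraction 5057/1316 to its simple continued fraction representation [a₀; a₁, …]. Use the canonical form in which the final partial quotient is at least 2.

[3; 1, 5, 2, 1, 3, 1, 14]

⌊5057/1316⌋ = 3, remainder 1109
⌊1316/1109⌋ = 1, remainder 207
⌊1109/207⌋ = 5, remainder 74
⌊207/74⌋ = 2, remainder 59
⌊74/59⌋ = 1, remainder 15
⌊59/15⌋ = 3, remainder 14
⌊15/14⌋ = 1, remainder 1
⌊14/1⌋ = 14, remainder 0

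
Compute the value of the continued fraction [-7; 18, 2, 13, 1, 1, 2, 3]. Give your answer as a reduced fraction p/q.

Collapse the nested fraction from the inside out:
Start with 3.
2 + 1/(3/1) = 2 + 1/3 = 7/3
1 + 1/(7/3) = 1 + 3/7 = 10/7
1 + 1/(10/7) = 1 + 7/10 = 17/10
13 + 1/(17/10) = 13 + 10/17 = 231/17
2 + 1/(231/17) = 2 + 17/231 = 479/231
18 + 1/(479/231) = 18 + 231/479 = 8853/479
-7 + 1/(8853/479) = -7 + 479/8853 = -61492/8853

-61492/8853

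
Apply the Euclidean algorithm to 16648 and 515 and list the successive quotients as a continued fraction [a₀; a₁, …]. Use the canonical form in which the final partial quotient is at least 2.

16648 ÷ 515 → quotient 32, remainder 168
515 ÷ 168 → quotient 3, remainder 11
168 ÷ 11 → quotient 15, remainder 3
11 ÷ 3 → quotient 3, remainder 2
3 ÷ 2 → quotient 1, remainder 1
2 ÷ 1 → quotient 2, remainder 0

[32; 3, 15, 3, 1, 2]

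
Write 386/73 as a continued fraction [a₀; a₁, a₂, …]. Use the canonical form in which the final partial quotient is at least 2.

Run the Euclidean algorithm, recording each quotient:
386 = 5·73 + 21, so a_0 = 5
73 = 3·21 + 10, so a_1 = 3
21 = 2·10 + 1, so a_2 = 2
10 = 10·1 + 0, so a_3 = 10

[5; 3, 2, 10]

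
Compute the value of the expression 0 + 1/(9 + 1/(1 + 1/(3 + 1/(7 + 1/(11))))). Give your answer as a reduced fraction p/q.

323/3152

Use the convergent recurrence hₖ = aₖ·hₖ₋₁ + hₖ₋₂ (and likewise for the denominators kₖ):
a_0 = 0: 0/1
a_1 = 9: 1/9
a_2 = 1: 1/10
a_3 = 3: 4/39
a_4 = 7: 29/283
a_5 = 11: 323/3152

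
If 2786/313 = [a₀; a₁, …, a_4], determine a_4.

3

2786 = 8·313 + 282, so a_0 = 8
313 = 1·282 + 31, so a_1 = 1
282 = 9·31 + 3, so a_2 = 9
31 = 10·3 + 1, so a_3 = 10
3 = 3·1 + 0, so a_4 = 3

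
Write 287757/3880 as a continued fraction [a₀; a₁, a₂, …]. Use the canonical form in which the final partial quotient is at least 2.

Run the Euclidean algorithm, recording each quotient:
287757 ÷ 3880 → quotient 74, remainder 637
3880 ÷ 637 → quotient 6, remainder 58
637 ÷ 58 → quotient 10, remainder 57
58 ÷ 57 → quotient 1, remainder 1
57 ÷ 1 → quotient 57, remainder 0

[74; 6, 10, 1, 57]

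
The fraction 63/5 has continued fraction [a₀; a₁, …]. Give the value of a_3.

Run the Euclidean algorithm, recording each quotient:
⌊63/5⌋ = 12, remainder 3
⌊5/3⌋ = 1, remainder 2
⌊3/2⌋ = 1, remainder 1
⌊2/1⌋ = 2, remainder 0

2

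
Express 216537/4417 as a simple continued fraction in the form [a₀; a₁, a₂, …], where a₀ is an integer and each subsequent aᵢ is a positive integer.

Repeatedly divide and take the remainder:
216537 = 49·4417 + 104, so a_0 = 49
4417 = 42·104 + 49, so a_1 = 42
104 = 2·49 + 6, so a_2 = 2
49 = 8·6 + 1, so a_3 = 8
6 = 6·1 + 0, so a_4 = 6

[49; 42, 2, 8, 6]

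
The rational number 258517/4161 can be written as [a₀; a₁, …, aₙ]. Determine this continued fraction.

258517 = 62·4161 + 535, so a_0 = 62
4161 = 7·535 + 416, so a_1 = 7
535 = 1·416 + 119, so a_2 = 1
416 = 3·119 + 59, so a_3 = 3
119 = 2·59 + 1, so a_4 = 2
59 = 59·1 + 0, so a_5 = 59

[62; 7, 1, 3, 2, 59]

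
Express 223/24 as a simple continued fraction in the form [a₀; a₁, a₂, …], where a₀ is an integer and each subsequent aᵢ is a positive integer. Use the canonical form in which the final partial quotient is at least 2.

Repeatedly divide and take the remainder:
⌊223/24⌋ = 9, remainder 7
⌊24/7⌋ = 3, remainder 3
⌊7/3⌋ = 2, remainder 1
⌊3/1⌋ = 3, remainder 0

[9; 3, 2, 3]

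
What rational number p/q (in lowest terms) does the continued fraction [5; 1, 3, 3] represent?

Compute successive convergents:
a_0 = 5: 5/1
a_1 = 1: 6/1
a_2 = 3: 23/4
a_3 = 3: 75/13

75/13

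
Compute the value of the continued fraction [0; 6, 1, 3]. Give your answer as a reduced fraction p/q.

4/27

Starting at the tail and folding back:
Start with 3.
1 + 1/(3/1) = 1 + 1/3 = 4/3
6 + 1/(4/3) = 6 + 3/4 = 27/4
0 + 1/(27/4) = 0 + 4/27 = 4/27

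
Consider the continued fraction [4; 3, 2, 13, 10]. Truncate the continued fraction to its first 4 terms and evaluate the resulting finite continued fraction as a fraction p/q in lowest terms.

a_0 = 4: 4/1
a_1 = 3: 13/3
a_2 = 2: 30/7
a_3 = 13: 403/94

403/94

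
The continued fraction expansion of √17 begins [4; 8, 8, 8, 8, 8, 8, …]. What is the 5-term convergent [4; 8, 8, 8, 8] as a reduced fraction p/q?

17684/4289

Work from the innermost term outward:
Start with 8.
8 + 1/(8/1) = 8 + 1/8 = 65/8
8 + 1/(65/8) = 8 + 8/65 = 528/65
8 + 1/(528/65) = 8 + 65/528 = 4289/528
4 + 1/(4289/528) = 4 + 528/4289 = 17684/4289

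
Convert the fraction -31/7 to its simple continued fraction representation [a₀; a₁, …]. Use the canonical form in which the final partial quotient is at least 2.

[-5; 1, 1, 3]

Apply division with remainder until the remainder is 0:
-31 ÷ 7 → quotient -5, remainder 4
7 ÷ 4 → quotient 1, remainder 3
4 ÷ 3 → quotient 1, remainder 1
3 ÷ 1 → quotient 3, remainder 0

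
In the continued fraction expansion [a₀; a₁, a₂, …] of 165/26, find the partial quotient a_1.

165 = 6·26 + 9, so a_0 = 6
26 = 2·9 + 8, so a_1 = 2

2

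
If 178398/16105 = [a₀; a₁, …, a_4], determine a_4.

⌊178398/16105⌋ = 11, remainder 1243
⌊16105/1243⌋ = 12, remainder 1189
⌊1243/1189⌋ = 1, remainder 54
⌊1189/54⌋ = 22, remainder 1
⌊54/1⌋ = 54, remainder 0

54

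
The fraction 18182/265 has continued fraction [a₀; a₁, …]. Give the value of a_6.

1

Run the Euclidean algorithm, recording each quotient:
18182 = 68·265 + 162, so a_0 = 68
265 = 1·162 + 103, so a_1 = 1
162 = 1·103 + 59, so a_2 = 1
103 = 1·59 + 44, so a_3 = 1
59 = 1·44 + 15, so a_4 = 1
44 = 2·15 + 14, so a_5 = 2
15 = 1·14 + 1, so a_6 = 1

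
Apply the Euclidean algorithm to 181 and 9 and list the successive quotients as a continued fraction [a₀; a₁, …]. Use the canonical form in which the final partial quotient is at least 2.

[20; 9]

181 = 20·9 + 1, so a_0 = 20
9 = 9·1 + 0, so a_1 = 9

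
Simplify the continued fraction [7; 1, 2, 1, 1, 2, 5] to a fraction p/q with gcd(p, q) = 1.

749/97

a_0 = 7: 7/1
a_1 = 1: 8/1
a_2 = 2: 23/3
a_3 = 1: 31/4
a_4 = 1: 54/7
a_5 = 2: 139/18
a_6 = 5: 749/97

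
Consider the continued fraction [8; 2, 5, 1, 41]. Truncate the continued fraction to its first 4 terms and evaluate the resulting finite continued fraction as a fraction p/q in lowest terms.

Start with 1.
5 + 1/(1/1) = 5 + 1/1 = 6/1
2 + 1/(6/1) = 2 + 1/6 = 13/6
8 + 1/(13/6) = 8 + 6/13 = 110/13

110/13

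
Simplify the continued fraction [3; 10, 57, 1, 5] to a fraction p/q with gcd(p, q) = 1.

a_0 = 3: 3/1
a_1 = 10: 31/10
a_2 = 57: 1770/571
a_3 = 1: 1801/581
a_4 = 5: 10775/3476

10775/3476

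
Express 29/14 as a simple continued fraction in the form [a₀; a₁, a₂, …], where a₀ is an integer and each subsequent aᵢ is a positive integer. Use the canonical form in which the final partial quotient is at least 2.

[2; 14]

⌊29/14⌋ = 2, remainder 1
⌊14/1⌋ = 14, remainder 0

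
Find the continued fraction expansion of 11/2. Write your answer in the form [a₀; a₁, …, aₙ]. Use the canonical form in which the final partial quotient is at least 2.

[5; 2]

Repeatedly divide and take the remainder:
11 ÷ 2 → quotient 5, remainder 1
2 ÷ 1 → quotient 2, remainder 0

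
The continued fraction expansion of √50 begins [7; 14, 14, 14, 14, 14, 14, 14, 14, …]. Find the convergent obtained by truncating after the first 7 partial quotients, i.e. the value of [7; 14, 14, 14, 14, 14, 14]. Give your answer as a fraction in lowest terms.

a_0 = 7: 7/1
a_1 = 14: 99/14
a_2 = 14: 1393/197
a_3 = 14: 19601/2772
a_4 = 14: 275807/39005
a_5 = 14: 3880899/548842
a_6 = 14: 54608393/7722793

54608393/7722793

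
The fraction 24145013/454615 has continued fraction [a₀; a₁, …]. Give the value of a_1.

Apply division with remainder until the remainder is 0:
24145013 ÷ 454615 → quotient 53, remainder 50418
454615 ÷ 50418 → quotient 9, remainder 853

9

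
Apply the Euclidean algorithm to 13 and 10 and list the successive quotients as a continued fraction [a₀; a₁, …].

⌊13/10⌋ = 1, remainder 3
⌊10/3⌋ = 3, remainder 1
⌊3/1⌋ = 3, remainder 0

[1; 3, 3]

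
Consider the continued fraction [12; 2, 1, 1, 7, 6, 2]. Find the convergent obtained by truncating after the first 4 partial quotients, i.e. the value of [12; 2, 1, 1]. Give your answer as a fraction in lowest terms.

Compute successive convergents:
a_0 = 12: 12/1
a_1 = 2: 25/2
a_2 = 1: 37/3
a_3 = 1: 62/5

62/5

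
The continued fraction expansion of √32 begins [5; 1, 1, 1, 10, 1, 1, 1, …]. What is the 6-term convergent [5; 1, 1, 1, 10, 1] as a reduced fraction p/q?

198/35

Use the convergent recurrence hₖ = aₖ·hₖ₋₁ + hₖ₋₂ (and likewise for the denominators kₖ):
a_0 = 5: 5/1
a_1 = 1: 6/1
a_2 = 1: 11/2
a_3 = 1: 17/3
a_4 = 10: 181/32
a_5 = 1: 198/35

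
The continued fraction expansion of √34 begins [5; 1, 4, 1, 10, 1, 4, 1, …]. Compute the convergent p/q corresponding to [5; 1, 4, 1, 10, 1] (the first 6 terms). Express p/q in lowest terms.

414/71

a_0 = 5: 5/1
a_1 = 1: 6/1
a_2 = 4: 29/5
a_3 = 1: 35/6
a_4 = 10: 379/65
a_5 = 1: 414/71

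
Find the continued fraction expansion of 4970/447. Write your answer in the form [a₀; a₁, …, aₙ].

[11; 8, 2, 3, 3, 2]

4970 ÷ 447 → quotient 11, remainder 53
447 ÷ 53 → quotient 8, remainder 23
53 ÷ 23 → quotient 2, remainder 7
23 ÷ 7 → quotient 3, remainder 2
7 ÷ 2 → quotient 3, remainder 1
2 ÷ 1 → quotient 2, remainder 0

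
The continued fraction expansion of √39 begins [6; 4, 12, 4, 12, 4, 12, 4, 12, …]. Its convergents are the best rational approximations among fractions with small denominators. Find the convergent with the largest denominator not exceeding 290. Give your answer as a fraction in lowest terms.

1249/200

a_0 = 6: 6/1  (≤ bound)
a_1 = 4: 25/4  (≤ bound)
a_2 = 12: 306/49  (≤ bound)
a_3 = 4: 1249/200  (≤ bound)
a_4 = 12: 15294/2449  (> 290, stop)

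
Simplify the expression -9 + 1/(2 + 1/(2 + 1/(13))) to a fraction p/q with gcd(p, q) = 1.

Start with 13.
2 + 1/(13/1) = 2 + 1/13 = 27/13
2 + 1/(27/13) = 2 + 13/27 = 67/27
-9 + 1/(67/27) = -9 + 27/67 = -576/67

-576/67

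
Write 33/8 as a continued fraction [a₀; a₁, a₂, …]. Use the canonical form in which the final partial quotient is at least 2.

[4; 8]

Apply division with remainder until the remainder is 0:
⌊33/8⌋ = 4, remainder 1
⌊8/1⌋ = 8, remainder 0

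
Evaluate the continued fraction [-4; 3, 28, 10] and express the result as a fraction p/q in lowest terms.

-3131/853

Use the convergent recurrence hₖ = aₖ·hₖ₋₁ + hₖ₋₂ (and likewise for the denominators kₖ):
a_0 = -4: -4/1
a_1 = 3: -11/3
a_2 = 28: -312/85
a_3 = 10: -3131/853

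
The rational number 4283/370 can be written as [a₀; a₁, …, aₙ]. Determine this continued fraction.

4283 ÷ 370 → quotient 11, remainder 213
370 ÷ 213 → quotient 1, remainder 157
213 ÷ 157 → quotient 1, remainder 56
157 ÷ 56 → quotient 2, remainder 45
56 ÷ 45 → quotient 1, remainder 11
45 ÷ 11 → quotient 4, remainder 1
11 ÷ 1 → quotient 11, remainder 0

[11; 1, 1, 2, 1, 4, 11]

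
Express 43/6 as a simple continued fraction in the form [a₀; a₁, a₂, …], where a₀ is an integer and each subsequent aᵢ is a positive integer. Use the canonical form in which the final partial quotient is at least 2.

[7; 6]

Run the Euclidean algorithm, recording each quotient:
43 = 7·6 + 1, so a_0 = 7
6 = 6·1 + 0, so a_1 = 6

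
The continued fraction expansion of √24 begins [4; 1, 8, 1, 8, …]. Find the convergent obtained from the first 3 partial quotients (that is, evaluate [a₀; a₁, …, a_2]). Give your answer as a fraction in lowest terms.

Use the convergent recurrence hₖ = aₖ·hₖ₋₁ + hₖ₋₂ (and likewise for the denominators kₖ):
a_0 = 4: 4/1
a_1 = 1: 5/1
a_2 = 8: 44/9

44/9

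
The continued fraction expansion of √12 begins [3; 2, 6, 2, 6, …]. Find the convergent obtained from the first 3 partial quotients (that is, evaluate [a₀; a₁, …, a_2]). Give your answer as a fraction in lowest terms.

Build up convergents one term at a time:
a_0 = 3: 3/1
a_1 = 2: 7/2
a_2 = 6: 45/13

45/13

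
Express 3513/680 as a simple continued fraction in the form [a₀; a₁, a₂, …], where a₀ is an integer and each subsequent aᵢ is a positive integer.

3513 ÷ 680 → quotient 5, remainder 113
680 ÷ 113 → quotient 6, remainder 2
113 ÷ 2 → quotient 56, remainder 1
2 ÷ 1 → quotient 2, remainder 0

[5; 6, 56, 2]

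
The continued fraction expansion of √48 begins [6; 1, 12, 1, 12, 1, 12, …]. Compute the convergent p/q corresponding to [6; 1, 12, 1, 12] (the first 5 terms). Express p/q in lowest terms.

1254/181

Start with 12.
1 + 1/(12/1) = 1 + 1/12 = 13/12
12 + 1/(13/12) = 12 + 12/13 = 168/13
1 + 1/(168/13) = 1 + 13/168 = 181/168
6 + 1/(181/168) = 6 + 168/181 = 1254/181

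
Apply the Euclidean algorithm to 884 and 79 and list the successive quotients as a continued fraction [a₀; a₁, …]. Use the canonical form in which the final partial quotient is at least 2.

⌊884/79⌋ = 11, remainder 15
⌊79/15⌋ = 5, remainder 4
⌊15/4⌋ = 3, remainder 3
⌊4/3⌋ = 1, remainder 1
⌊3/1⌋ = 3, remainder 0

[11; 5, 3, 1, 3]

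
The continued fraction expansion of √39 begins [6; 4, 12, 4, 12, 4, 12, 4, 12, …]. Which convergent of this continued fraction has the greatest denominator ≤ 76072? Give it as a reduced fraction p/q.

a_0 = 6: 6/1  (≤ bound)
a_1 = 4: 25/4  (≤ bound)
a_2 = 12: 306/49  (≤ bound)
a_3 = 4: 1249/200  (≤ bound)
a_4 = 12: 15294/2449  (≤ bound)
a_5 = 4: 62425/9996  (≤ bound)
a_6 = 12: 764394/122401  (> 76072, stop)

62425/9996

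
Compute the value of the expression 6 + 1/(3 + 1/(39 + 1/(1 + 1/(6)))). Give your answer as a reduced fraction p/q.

Build up convergents one term at a time:
a_0 = 6: 6/1
a_1 = 3: 19/3
a_2 = 39: 747/118
a_3 = 1: 766/121
a_4 = 6: 5343/844

5343/844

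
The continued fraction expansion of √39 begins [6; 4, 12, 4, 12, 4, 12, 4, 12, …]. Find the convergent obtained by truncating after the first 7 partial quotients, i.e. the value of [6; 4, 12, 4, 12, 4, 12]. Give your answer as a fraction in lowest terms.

764394/122401

Build up convergents one term at a time:
a_0 = 6: 6/1
a_1 = 4: 25/4
a_2 = 12: 306/49
a_3 = 4: 1249/200
a_4 = 12: 15294/2449
a_5 = 4: 62425/9996
a_6 = 12: 764394/122401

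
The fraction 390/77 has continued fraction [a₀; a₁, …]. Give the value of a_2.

2

Apply division with remainder until the remainder is 0:
⌊390/77⌋ = 5, remainder 5
⌊77/5⌋ = 15, remainder 2
⌊5/2⌋ = 2, remainder 1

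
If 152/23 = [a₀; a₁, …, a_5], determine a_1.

152 ÷ 23 → quotient 6, remainder 14
23 ÷ 14 → quotient 1, remainder 9

1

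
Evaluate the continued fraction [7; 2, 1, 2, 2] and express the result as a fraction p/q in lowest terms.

140/19

Use the convergent recurrence hₖ = aₖ·hₖ₋₁ + hₖ₋₂ (and likewise for the denominators kₖ):
a_0 = 7: 7/1
a_1 = 2: 15/2
a_2 = 1: 22/3
a_3 = 2: 59/8
a_4 = 2: 140/19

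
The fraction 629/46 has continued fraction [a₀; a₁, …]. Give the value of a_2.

629 ÷ 46 → quotient 13, remainder 31
46 ÷ 31 → quotient 1, remainder 15
31 ÷ 15 → quotient 2, remainder 1

2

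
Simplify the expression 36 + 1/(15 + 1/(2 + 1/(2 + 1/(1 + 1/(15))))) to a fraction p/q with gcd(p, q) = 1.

61202/1697

Work from the innermost term outward:
Start with 15.
1 + 1/(15/1) = 1 + 1/15 = 16/15
2 + 1/(16/15) = 2 + 15/16 = 47/16
2 + 1/(47/16) = 2 + 16/47 = 110/47
15 + 1/(110/47) = 15 + 47/110 = 1697/110
36 + 1/(1697/110) = 36 + 110/1697 = 61202/1697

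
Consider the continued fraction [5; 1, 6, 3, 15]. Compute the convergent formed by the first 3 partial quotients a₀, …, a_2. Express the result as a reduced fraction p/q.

Start with 6.
1 + 1/(6/1) = 1 + 1/6 = 7/6
5 + 1/(7/6) = 5 + 6/7 = 41/7

41/7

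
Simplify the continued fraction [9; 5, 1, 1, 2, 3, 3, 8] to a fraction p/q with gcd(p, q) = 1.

23856/2599

Start with 8.
3 + 1/(8/1) = 3 + 1/8 = 25/8
3 + 1/(25/8) = 3 + 8/25 = 83/25
2 + 1/(83/25) = 2 + 25/83 = 191/83
1 + 1/(191/83) = 1 + 83/191 = 274/191
1 + 1/(274/191) = 1 + 191/274 = 465/274
5 + 1/(465/274) = 5 + 274/465 = 2599/465
9 + 1/(2599/465) = 9 + 465/2599 = 23856/2599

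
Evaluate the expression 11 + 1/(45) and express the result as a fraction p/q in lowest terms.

a_0 = 11: 11/1
a_1 = 45: 496/45

496/45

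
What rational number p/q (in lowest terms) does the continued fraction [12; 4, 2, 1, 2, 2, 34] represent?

a_0 = 12: 12/1
a_1 = 4: 49/4
a_2 = 2: 110/9
a_3 = 1: 159/13
a_4 = 2: 428/35
a_5 = 2: 1015/83
a_6 = 34: 34938/2857

34938/2857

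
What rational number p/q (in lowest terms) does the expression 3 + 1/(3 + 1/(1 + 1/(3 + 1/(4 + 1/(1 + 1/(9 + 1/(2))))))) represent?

Build up convergents one term at a time:
a_0 = 3: 3/1
a_1 = 3: 10/3
a_2 = 1: 13/4
a_3 = 3: 49/15
a_4 = 4: 209/64
a_5 = 1: 258/79
a_6 = 9: 2531/775
a_7 = 2: 5320/1629

5320/1629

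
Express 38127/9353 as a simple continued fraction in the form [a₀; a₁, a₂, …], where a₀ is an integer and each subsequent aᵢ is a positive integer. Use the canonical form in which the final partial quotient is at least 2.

38127 = 4·9353 + 715, so a_0 = 4
9353 = 13·715 + 58, so a_1 = 13
715 = 12·58 + 19, so a_2 = 12
58 = 3·19 + 1, so a_3 = 3
19 = 19·1 + 0, so a_4 = 19

[4; 13, 12, 3, 19]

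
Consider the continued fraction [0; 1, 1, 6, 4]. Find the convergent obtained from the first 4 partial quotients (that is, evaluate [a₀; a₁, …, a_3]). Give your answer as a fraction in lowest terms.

7/13

Start with 6.
1 + 1/(6/1) = 1 + 1/6 = 7/6
1 + 1/(7/6) = 1 + 6/7 = 13/7
0 + 1/(13/7) = 0 + 7/13 = 7/13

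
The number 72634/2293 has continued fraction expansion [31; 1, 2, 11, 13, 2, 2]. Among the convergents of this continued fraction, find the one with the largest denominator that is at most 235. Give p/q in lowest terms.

1077/34

a_0 = 31: 31/1  (≤ bound)
a_1 = 1: 32/1  (≤ bound)
a_2 = 2: 95/3  (≤ bound)
a_3 = 11: 1077/34  (≤ bound)
a_4 = 13: 14096/445  (> 235, stop)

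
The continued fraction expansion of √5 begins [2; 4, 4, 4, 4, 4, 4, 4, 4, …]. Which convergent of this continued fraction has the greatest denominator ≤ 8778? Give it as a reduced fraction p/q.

12238/5473

a_0 = 2: 2/1  (≤ bound)
a_1 = 4: 9/4  (≤ bound)
a_2 = 4: 38/17  (≤ bound)
a_3 = 4: 161/72  (≤ bound)
a_4 = 4: 682/305  (≤ bound)
a_5 = 4: 2889/1292  (≤ bound)
a_6 = 4: 12238/5473  (≤ bound)
a_7 = 4: 51841/23184  (> 8778, stop)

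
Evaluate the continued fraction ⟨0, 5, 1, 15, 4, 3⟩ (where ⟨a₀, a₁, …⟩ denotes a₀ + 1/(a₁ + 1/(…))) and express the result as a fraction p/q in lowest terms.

a_0 = 0: 0/1
a_1 = 5: 1/5
a_2 = 1: 1/6
a_3 = 15: 16/95
a_4 = 4: 65/386
a_5 = 3: 211/1253

211/1253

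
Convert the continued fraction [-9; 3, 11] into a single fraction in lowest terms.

-295/34

Work from the innermost term outward:
Start with 11.
3 + 1/(11/1) = 3 + 1/11 = 34/11
-9 + 1/(34/11) = -9 + 11/34 = -295/34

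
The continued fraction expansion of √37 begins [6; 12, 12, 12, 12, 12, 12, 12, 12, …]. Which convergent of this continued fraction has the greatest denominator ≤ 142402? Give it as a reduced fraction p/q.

128766/21169

a_0 = 6: 6/1  (≤ bound)
a_1 = 12: 73/12  (≤ bound)
a_2 = 12: 882/145  (≤ bound)
a_3 = 12: 10657/1752  (≤ bound)
a_4 = 12: 128766/21169  (≤ bound)
a_5 = 12: 1555849/255780  (> 142402, stop)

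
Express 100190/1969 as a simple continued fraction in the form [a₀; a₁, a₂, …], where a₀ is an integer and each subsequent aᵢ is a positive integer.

[50; 1, 7, 1, 1, 2, 22, 2]

Repeatedly divide and take the remainder:
100190 = 50·1969 + 1740, so a_0 = 50
1969 = 1·1740 + 229, so a_1 = 1
1740 = 7·229 + 137, so a_2 = 7
229 = 1·137 + 92, so a_3 = 1
137 = 1·92 + 45, so a_4 = 1
92 = 2·45 + 2, so a_5 = 2
45 = 22·2 + 1, so a_6 = 22
2 = 2·1 + 0, so a_7 = 2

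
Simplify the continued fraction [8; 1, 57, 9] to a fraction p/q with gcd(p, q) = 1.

4698/523

a_0 = 8: 8/1
a_1 = 1: 9/1
a_2 = 57: 521/58
a_3 = 9: 4698/523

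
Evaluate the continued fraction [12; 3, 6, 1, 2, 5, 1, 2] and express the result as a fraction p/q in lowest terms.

14005/1137

Compute successive convergents:
a_0 = 12: 12/1
a_1 = 3: 37/3
a_2 = 6: 234/19
a_3 = 1: 271/22
a_4 = 2: 776/63
a_5 = 5: 4151/337
a_6 = 1: 4927/400
a_7 = 2: 14005/1137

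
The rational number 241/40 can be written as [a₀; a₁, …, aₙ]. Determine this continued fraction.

Repeatedly divide and take the remainder:
⌊241/40⌋ = 6, remainder 1
⌊40/1⌋ = 40, remainder 0

[6; 40]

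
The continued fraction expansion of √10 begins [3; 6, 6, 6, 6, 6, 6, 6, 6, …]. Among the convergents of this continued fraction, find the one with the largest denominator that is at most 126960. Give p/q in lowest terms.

168717/53353

List convergents until the denominator exceeds the bound:
a_0 = 3: 3/1  (≤ bound)
a_1 = 6: 19/6  (≤ bound)
a_2 = 6: 117/37  (≤ bound)
a_3 = 6: 721/228  (≤ bound)
a_4 = 6: 4443/1405  (≤ bound)
a_5 = 6: 27379/8658  (≤ bound)
a_6 = 6: 168717/53353  (≤ bound)
a_7 = 6: 1039681/328776  (> 126960, stop)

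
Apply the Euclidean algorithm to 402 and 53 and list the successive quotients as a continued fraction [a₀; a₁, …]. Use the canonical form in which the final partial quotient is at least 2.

Repeatedly divide and take the remainder:
402 ÷ 53 → quotient 7, remainder 31
53 ÷ 31 → quotient 1, remainder 22
31 ÷ 22 → quotient 1, remainder 9
22 ÷ 9 → quotient 2, remainder 4
9 ÷ 4 → quotient 2, remainder 1
4 ÷ 1 → quotient 4, remainder 0

[7; 1, 1, 2, 2, 4]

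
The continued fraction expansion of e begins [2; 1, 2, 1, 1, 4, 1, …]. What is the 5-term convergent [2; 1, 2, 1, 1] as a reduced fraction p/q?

19/7

a_0 = 2: 2/1
a_1 = 1: 3/1
a_2 = 2: 8/3
a_3 = 1: 11/4
a_4 = 1: 19/7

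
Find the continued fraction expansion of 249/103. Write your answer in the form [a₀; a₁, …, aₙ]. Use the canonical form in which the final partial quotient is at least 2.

Apply division with remainder until the remainder is 0:
249 ÷ 103 → quotient 2, remainder 43
103 ÷ 43 → quotient 2, remainder 17
43 ÷ 17 → quotient 2, remainder 9
17 ÷ 9 → quotient 1, remainder 8
9 ÷ 8 → quotient 1, remainder 1
8 ÷ 1 → quotient 8, remainder 0

[2; 2, 2, 1, 1, 8]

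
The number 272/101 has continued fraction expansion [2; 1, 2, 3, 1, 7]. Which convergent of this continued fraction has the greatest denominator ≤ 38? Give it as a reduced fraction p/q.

35/13

a_0 = 2: 2/1  (≤ bound)
a_1 = 1: 3/1  (≤ bound)
a_2 = 2: 8/3  (≤ bound)
a_3 = 3: 27/10  (≤ bound)
a_4 = 1: 35/13  (≤ bound)
a_5 = 7: 272/101  (> 38, stop)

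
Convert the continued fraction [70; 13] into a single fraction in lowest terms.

911/13

Start with 13.
70 + 1/(13/1) = 70 + 1/13 = 911/13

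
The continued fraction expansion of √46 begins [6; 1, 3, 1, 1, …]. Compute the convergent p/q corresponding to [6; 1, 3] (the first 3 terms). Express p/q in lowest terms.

Start with 3.
1 + 1/(3/1) = 1 + 1/3 = 4/3
6 + 1/(4/3) = 6 + 3/4 = 27/4

27/4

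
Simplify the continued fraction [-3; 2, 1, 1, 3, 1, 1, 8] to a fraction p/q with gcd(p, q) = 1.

-916/351

a_0 = -3: -3/1
a_1 = 2: -5/2
a_2 = 1: -8/3
a_3 = 1: -13/5
a_4 = 3: -47/18
a_5 = 1: -60/23
a_6 = 1: -107/41
a_7 = 8: -916/351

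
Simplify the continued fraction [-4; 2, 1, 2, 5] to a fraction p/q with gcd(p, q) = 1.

Use the convergent recurrence hₖ = aₖ·hₖ₋₁ + hₖ₋₂ (and likewise for the denominators kₖ):
a_0 = -4: -4/1
a_1 = 2: -7/2
a_2 = 1: -11/3
a_3 = 2: -29/8
a_4 = 5: -156/43

-156/43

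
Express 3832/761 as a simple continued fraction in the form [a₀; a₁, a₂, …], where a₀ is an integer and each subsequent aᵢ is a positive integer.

Repeatedly divide and take the remainder:
3832 = 5·761 + 27, so a_0 = 5
761 = 28·27 + 5, so a_1 = 28
27 = 5·5 + 2, so a_2 = 5
5 = 2·2 + 1, so a_3 = 2
2 = 2·1 + 0, so a_4 = 2

[5; 28, 5, 2, 2]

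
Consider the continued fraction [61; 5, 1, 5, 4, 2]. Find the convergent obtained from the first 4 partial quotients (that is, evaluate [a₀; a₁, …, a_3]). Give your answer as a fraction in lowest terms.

2141/35

a_0 = 61: 61/1
a_1 = 5: 306/5
a_2 = 1: 367/6
a_3 = 5: 2141/35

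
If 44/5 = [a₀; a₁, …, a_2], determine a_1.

⌊44/5⌋ = 8, remainder 4
⌊5/4⌋ = 1, remainder 1

1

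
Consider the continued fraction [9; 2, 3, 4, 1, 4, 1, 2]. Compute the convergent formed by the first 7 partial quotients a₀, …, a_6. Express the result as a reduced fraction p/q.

Use the convergent recurrence hₖ = aₖ·hₖ₋₁ + hₖ₋₂ (and likewise for the denominators kₖ):
a_0 = 9: 9/1
a_1 = 2: 19/2
a_2 = 3: 66/7
a_3 = 4: 283/30
a_4 = 1: 349/37
a_5 = 4: 1679/178
a_6 = 1: 2028/215

2028/215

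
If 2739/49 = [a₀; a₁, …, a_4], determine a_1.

1

⌊2739/49⌋ = 55, remainder 44
⌊49/44⌋ = 1, remainder 5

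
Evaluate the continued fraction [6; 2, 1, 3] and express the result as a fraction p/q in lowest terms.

70/11

Start with 3.
1 + 1/(3/1) = 1 + 1/3 = 4/3
2 + 1/(4/3) = 2 + 3/4 = 11/4
6 + 1/(11/4) = 6 + 4/11 = 70/11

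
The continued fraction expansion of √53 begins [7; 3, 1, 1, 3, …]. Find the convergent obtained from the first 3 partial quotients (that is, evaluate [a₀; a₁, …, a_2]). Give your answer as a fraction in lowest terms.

29/4

Starting at the tail and folding back:
Start with 1.
3 + 1/(1/1) = 3 + 1/1 = 4/1
7 + 1/(4/1) = 7 + 1/4 = 29/4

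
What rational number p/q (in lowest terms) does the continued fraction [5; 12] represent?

61/12

a_0 = 5: 5/1
a_1 = 12: 61/12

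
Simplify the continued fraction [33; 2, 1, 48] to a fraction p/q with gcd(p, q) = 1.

Build up convergents one term at a time:
a_0 = 33: 33/1
a_1 = 2: 67/2
a_2 = 1: 100/3
a_3 = 48: 4867/146

4867/146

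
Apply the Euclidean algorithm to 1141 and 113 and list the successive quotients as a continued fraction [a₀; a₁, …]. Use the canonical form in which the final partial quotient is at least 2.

[10; 10, 3, 1, 2]

Run the Euclidean algorithm, recording each quotient:
1141 = 10·113 + 11, so a_0 = 10
113 = 10·11 + 3, so a_1 = 10
11 = 3·3 + 2, so a_2 = 3
3 = 1·2 + 1, so a_3 = 1
2 = 2·1 + 0, so a_4 = 2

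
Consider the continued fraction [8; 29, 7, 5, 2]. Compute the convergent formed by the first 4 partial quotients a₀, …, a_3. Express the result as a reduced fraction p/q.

a_0 = 8: 8/1
a_1 = 29: 233/29
a_2 = 7: 1639/204
a_3 = 5: 8428/1049

8428/1049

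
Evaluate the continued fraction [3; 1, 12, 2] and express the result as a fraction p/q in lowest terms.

106/27

Start with 2.
12 + 1/(2/1) = 12 + 1/2 = 25/2
1 + 1/(25/2) = 1 + 2/25 = 27/25
3 + 1/(27/25) = 3 + 25/27 = 106/27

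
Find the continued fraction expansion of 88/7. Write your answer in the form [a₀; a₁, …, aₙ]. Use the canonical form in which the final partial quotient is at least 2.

[12; 1, 1, 3]

Repeatedly divide and take the remainder:
88 = 12·7 + 4, so a_0 = 12
7 = 1·4 + 3, so a_1 = 1
4 = 1·3 + 1, so a_2 = 1
3 = 3·1 + 0, so a_3 = 3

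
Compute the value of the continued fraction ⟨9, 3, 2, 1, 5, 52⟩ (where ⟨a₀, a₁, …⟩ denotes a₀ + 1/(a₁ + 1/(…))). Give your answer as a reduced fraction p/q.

Use the convergent recurrence hₖ = aₖ·hₖ₋₁ + hₖ₋₂ (and likewise for the denominators kₖ):
a_0 = 9: 9/1
a_1 = 3: 28/3
a_2 = 2: 65/7
a_3 = 1: 93/10
a_4 = 5: 530/57
a_5 = 52: 27653/2974

27653/2974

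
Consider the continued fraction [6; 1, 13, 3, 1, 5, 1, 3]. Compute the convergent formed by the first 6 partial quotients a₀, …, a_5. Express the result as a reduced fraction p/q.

Starting at the tail and folding back:
Start with 5.
1 + 1/(5/1) = 1 + 1/5 = 6/5
3 + 1/(6/5) = 3 + 5/6 = 23/6
13 + 1/(23/6) = 13 + 6/23 = 305/23
1 + 1/(305/23) = 1 + 23/305 = 328/305
6 + 1/(328/305) = 6 + 305/328 = 2273/328

2273/328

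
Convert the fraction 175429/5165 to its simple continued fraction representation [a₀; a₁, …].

[33; 1, 27, 1, 1, 6, 2, 6]

175429 ÷ 5165 → quotient 33, remainder 4984
5165 ÷ 4984 → quotient 1, remainder 181
4984 ÷ 181 → quotient 27, remainder 97
181 ÷ 97 → quotient 1, remainder 84
97 ÷ 84 → quotient 1, remainder 13
84 ÷ 13 → quotient 6, remainder 6
13 ÷ 6 → quotient 2, remainder 1
6 ÷ 1 → quotient 6, remainder 0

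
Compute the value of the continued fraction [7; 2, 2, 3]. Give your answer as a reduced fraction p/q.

126/17

Start with 3.
2 + 1/(3/1) = 2 + 1/3 = 7/3
2 + 1/(7/3) = 2 + 3/7 = 17/7
7 + 1/(17/7) = 7 + 7/17 = 126/17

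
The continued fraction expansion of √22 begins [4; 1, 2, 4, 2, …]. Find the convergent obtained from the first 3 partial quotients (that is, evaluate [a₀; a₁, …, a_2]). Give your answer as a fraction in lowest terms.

14/3

Starting at the tail and folding back:
Start with 2.
1 + 1/(2/1) = 1 + 1/2 = 3/2
4 + 1/(3/2) = 4 + 2/3 = 14/3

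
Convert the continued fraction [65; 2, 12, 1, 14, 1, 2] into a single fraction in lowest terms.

a_0 = 65: 65/1
a_1 = 2: 131/2
a_2 = 12: 1637/25
a_3 = 1: 1768/27
a_4 = 14: 26389/403
a_5 = 1: 28157/430
a_6 = 2: 82703/1263

82703/1263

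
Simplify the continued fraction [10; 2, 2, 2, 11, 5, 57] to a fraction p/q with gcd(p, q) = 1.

415247/39866

Start with 57.
5 + 1/(57/1) = 5 + 1/57 = 286/57
11 + 1/(286/57) = 11 + 57/286 = 3203/286
2 + 1/(3203/286) = 2 + 286/3203 = 6692/3203
2 + 1/(6692/3203) = 2 + 3203/6692 = 16587/6692
2 + 1/(16587/6692) = 2 + 6692/16587 = 39866/16587
10 + 1/(39866/16587) = 10 + 16587/39866 = 415247/39866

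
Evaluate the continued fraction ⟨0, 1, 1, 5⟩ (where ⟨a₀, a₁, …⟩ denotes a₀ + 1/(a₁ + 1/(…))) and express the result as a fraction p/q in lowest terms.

Use the convergent recurrence hₖ = aₖ·hₖ₋₁ + hₖ₋₂ (and likewise for the denominators kₖ):
a_0 = 0: 0/1
a_1 = 1: 1/1
a_2 = 1: 1/2
a_3 = 5: 6/11

6/11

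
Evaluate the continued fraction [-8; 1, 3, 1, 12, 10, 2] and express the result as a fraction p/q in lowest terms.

Start with 2.
10 + 1/(2/1) = 10 + 1/2 = 21/2
12 + 1/(21/2) = 12 + 2/21 = 254/21
1 + 1/(254/21) = 1 + 21/254 = 275/254
3 + 1/(275/254) = 3 + 254/275 = 1079/275
1 + 1/(1079/275) = 1 + 275/1079 = 1354/1079
-8 + 1/(1354/1079) = -8 + 1079/1354 = -9753/1354

-9753/1354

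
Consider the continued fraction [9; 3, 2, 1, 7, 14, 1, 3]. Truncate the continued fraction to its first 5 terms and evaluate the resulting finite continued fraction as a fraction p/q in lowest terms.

716/77

Start with 7.
1 + 1/(7/1) = 1 + 1/7 = 8/7
2 + 1/(8/7) = 2 + 7/8 = 23/8
3 + 1/(23/8) = 3 + 8/23 = 77/23
9 + 1/(77/23) = 9 + 23/77 = 716/77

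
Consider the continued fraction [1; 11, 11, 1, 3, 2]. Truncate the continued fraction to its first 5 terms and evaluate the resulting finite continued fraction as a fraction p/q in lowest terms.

568/521

Start with 3.
1 + 1/(3/1) = 1 + 1/3 = 4/3
11 + 1/(4/3) = 11 + 3/4 = 47/4
11 + 1/(47/4) = 11 + 4/47 = 521/47
1 + 1/(521/47) = 1 + 47/521 = 568/521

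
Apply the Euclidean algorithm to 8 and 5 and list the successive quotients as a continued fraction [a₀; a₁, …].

[1; 1, 1, 2]

8 = 1·5 + 3, so a_0 = 1
5 = 1·3 + 2, so a_1 = 1
3 = 1·2 + 1, so a_2 = 1
2 = 2·1 + 0, so a_3 = 2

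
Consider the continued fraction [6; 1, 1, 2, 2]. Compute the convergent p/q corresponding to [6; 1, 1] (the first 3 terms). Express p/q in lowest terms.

Compute successive convergents:
a_0 = 6: 6/1
a_1 = 1: 7/1
a_2 = 1: 13/2

13/2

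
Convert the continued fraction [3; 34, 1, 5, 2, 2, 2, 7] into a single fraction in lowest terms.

60259/19896

Start with 7.
2 + 1/(7/1) = 2 + 1/7 = 15/7
2 + 1/(15/7) = 2 + 7/15 = 37/15
2 + 1/(37/15) = 2 + 15/37 = 89/37
5 + 1/(89/37) = 5 + 37/89 = 482/89
1 + 1/(482/89) = 1 + 89/482 = 571/482
34 + 1/(571/482) = 34 + 482/571 = 19896/571
3 + 1/(19896/571) = 3 + 571/19896 = 60259/19896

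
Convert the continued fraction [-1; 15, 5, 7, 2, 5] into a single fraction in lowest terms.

Start with 5.
2 + 1/(5/1) = 2 + 1/5 = 11/5
7 + 1/(11/5) = 7 + 5/11 = 82/11
5 + 1/(82/11) = 5 + 11/82 = 421/82
15 + 1/(421/82) = 15 + 82/421 = 6397/421
-1 + 1/(6397/421) = -1 + 421/6397 = -5976/6397

-5976/6397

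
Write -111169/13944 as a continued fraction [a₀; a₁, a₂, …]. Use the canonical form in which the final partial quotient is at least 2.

Run the Euclidean algorithm, recording each quotient:
⌊-111169/13944⌋ = -8, remainder 383
⌊13944/383⌋ = 36, remainder 156
⌊383/156⌋ = 2, remainder 71
⌊156/71⌋ = 2, remainder 14
⌊71/14⌋ = 5, remainder 1
⌊14/1⌋ = 14, remainder 0

[-8; 36, 2, 2, 5, 14]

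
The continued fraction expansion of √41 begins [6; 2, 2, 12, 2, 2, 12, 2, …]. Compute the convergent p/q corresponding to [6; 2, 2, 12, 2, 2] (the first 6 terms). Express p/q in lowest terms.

2049/320

Start with 2.
2 + 1/(2/1) = 2 + 1/2 = 5/2
12 + 1/(5/2) = 12 + 2/5 = 62/5
2 + 1/(62/5) = 2 + 5/62 = 129/62
2 + 1/(129/62) = 2 + 62/129 = 320/129
6 + 1/(320/129) = 6 + 129/320 = 2049/320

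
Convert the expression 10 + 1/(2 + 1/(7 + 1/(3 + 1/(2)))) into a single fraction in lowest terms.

Start with 2.
3 + 1/(2/1) = 3 + 1/2 = 7/2
7 + 1/(7/2) = 7 + 2/7 = 51/7
2 + 1/(51/7) = 2 + 7/51 = 109/51
10 + 1/(109/51) = 10 + 51/109 = 1141/109

1141/109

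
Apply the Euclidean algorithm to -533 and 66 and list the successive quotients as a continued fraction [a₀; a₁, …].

-533 = -9·66 + 61, so a_0 = -9
66 = 1·61 + 5, so a_1 = 1
61 = 12·5 + 1, so a_2 = 12
5 = 5·1 + 0, so a_3 = 5

[-9; 1, 12, 5]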